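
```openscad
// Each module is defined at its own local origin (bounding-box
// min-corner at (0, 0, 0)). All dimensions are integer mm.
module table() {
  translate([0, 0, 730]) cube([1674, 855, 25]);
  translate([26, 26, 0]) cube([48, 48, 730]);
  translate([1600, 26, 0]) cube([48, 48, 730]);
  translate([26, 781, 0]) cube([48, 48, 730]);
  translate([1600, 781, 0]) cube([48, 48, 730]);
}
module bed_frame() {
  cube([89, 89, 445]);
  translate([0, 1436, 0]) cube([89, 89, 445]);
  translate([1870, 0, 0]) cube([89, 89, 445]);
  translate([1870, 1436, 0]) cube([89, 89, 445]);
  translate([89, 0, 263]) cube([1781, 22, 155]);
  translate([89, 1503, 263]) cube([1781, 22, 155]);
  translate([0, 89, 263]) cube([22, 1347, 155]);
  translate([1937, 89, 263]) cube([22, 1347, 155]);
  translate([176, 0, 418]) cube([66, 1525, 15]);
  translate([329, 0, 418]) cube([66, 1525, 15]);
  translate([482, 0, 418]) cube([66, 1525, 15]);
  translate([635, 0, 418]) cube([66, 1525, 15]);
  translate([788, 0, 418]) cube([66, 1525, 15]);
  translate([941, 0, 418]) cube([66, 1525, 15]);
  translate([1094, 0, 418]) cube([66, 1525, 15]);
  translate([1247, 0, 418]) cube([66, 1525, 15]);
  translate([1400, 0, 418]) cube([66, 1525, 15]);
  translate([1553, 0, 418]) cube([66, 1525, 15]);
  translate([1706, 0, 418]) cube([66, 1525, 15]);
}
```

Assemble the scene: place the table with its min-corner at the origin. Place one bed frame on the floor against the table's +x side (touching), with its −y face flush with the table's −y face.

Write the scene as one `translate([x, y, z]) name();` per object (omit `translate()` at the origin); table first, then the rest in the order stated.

table();
translate([1674, 0, 0]) bed_frame();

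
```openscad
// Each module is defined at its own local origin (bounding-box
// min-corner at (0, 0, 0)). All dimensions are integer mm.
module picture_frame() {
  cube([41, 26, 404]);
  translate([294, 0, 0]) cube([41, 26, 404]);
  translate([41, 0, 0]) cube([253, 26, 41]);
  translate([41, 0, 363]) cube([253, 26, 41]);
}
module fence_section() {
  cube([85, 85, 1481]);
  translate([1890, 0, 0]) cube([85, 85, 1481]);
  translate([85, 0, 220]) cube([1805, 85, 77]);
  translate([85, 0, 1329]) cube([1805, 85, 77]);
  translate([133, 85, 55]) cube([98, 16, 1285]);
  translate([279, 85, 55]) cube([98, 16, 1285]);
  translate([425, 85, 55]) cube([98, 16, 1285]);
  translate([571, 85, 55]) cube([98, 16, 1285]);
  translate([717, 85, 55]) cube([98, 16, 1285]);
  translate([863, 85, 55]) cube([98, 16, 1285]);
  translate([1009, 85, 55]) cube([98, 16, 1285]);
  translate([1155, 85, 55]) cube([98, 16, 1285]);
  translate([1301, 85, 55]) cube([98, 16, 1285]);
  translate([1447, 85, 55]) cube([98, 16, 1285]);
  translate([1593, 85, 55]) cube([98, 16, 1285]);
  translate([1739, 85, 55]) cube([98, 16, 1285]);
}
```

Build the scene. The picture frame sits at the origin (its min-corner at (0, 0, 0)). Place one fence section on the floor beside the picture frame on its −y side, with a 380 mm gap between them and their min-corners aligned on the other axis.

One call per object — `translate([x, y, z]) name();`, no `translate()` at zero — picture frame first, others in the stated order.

picture_frame();
translate([0, -481, 0]) fence_section();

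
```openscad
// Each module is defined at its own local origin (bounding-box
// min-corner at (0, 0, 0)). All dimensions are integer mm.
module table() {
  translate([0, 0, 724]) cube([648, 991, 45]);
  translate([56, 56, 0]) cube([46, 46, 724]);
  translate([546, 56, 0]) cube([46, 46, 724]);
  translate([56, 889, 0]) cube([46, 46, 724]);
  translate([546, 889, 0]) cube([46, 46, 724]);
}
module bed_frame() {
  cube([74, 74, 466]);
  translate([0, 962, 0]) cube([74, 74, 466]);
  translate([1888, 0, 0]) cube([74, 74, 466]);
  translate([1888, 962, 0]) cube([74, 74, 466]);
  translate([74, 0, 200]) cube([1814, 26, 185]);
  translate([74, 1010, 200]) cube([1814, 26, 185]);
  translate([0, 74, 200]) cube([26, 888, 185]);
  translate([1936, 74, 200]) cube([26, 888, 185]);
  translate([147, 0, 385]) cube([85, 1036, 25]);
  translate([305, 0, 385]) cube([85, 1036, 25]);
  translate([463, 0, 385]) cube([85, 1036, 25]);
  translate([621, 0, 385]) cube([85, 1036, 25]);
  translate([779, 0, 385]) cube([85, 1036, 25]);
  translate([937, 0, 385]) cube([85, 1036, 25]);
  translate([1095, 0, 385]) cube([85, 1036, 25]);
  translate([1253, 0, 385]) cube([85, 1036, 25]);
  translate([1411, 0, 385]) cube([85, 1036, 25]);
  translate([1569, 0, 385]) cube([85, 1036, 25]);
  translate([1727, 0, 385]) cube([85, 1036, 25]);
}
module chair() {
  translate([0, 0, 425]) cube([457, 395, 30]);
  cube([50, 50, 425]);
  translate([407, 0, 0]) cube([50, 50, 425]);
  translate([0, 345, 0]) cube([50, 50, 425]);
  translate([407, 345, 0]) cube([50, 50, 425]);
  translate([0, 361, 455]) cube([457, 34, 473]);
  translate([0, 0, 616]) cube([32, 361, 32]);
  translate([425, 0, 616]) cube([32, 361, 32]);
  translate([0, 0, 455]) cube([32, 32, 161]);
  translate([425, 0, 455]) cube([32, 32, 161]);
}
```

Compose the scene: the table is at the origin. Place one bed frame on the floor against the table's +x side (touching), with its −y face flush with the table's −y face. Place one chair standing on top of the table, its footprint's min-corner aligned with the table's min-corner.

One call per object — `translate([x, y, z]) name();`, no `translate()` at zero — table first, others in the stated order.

table();
translate([648, 0, 0]) bed_frame();
translate([0, 0, 769]) chair();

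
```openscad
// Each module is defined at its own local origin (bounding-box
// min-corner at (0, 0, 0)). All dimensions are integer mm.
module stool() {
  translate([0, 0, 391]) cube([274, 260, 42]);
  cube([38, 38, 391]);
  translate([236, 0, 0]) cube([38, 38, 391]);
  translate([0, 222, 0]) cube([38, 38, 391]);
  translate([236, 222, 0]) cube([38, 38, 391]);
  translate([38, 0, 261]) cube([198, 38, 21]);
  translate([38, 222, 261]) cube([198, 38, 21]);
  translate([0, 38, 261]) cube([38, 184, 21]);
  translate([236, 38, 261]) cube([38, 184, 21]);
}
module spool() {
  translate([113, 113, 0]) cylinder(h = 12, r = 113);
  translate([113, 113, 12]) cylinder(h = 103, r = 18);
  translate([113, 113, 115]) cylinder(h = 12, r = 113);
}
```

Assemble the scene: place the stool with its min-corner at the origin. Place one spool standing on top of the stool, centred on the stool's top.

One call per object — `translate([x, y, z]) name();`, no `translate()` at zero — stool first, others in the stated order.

stool();
translate([24, 17, 433]) spool();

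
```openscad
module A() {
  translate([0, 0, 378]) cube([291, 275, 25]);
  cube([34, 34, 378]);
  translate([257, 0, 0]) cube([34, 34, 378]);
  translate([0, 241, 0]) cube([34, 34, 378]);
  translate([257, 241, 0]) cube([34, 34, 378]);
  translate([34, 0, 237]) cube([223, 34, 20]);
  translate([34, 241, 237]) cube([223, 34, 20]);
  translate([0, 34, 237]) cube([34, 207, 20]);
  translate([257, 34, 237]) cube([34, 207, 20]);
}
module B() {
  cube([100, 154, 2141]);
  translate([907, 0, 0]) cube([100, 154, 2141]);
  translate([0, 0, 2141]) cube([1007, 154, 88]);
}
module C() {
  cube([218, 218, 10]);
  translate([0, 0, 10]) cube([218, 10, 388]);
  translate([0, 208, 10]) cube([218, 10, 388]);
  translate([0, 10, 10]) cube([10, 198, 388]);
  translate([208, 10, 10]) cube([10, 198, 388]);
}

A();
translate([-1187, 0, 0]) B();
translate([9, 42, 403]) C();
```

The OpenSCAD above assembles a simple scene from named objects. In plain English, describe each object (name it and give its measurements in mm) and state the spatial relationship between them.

A is a four-legged stool. The seat is a 291×275×25 mm slab whose top surface is at z = 403 mm; four square legs, each 34×34 mm in cross-section, run from the floor (z = 0) to the underside of the seat, each flush with a corner of the seat. Four stretchers, 34 mm wide and 20 mm tall, connect adjacent legs with their undersides at z = 237 mm, each running between the inner faces of the legs it joins and aligned with the legs' outer faces on the other axis.

B is a door frame. The clear opening is 807 mm wide and 2141 mm high. Two 100 mm wide jambs, 154 mm deep, stand either side of the opening from the floor to the top of the opening. A 88 mm thick head sits across the top of both jambs, spanning the full outside width of the frame.

C is an open storage box with external size 218×218×398 mm and wall thickness 10 mm (the base is also 10 mm thick). The base covers the whole footprint; the four walls stand on the base, with the y-facing walls full-width and the x-facing walls fitting between their inner faces.

The door frame is on the floor beside the stool on its −x side. The open box is on top of the stool.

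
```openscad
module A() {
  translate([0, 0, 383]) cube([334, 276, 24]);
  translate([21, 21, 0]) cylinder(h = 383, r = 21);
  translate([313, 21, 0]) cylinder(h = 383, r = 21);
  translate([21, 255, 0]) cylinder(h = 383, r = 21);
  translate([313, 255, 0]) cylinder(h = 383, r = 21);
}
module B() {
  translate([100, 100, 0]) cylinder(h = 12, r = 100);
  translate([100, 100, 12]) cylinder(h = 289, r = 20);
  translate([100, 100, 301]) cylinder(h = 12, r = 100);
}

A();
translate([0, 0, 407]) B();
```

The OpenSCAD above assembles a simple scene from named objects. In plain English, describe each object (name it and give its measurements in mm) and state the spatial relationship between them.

A is a simple wooden stool: a rectangular seat 334 mm (x) by 276 mm (y), 24 mm thick, top face at z = 407 mm, on four round legs, each 42 mm in diameter. The legs rest on z = 0, each leg's axis is inset half a diameter from the nearest pair of seat edges (so the leg's bounding box is flush with the corner).

B is a spool: two coaxial disc flanges of radius 100 mm and thickness 12 mm, joined by a core cylinder of radius 20 mm and height 289 mm. The lower flange rests on z = 0 and the three cylinders share a vertical axis.

The spool is on top of the stool.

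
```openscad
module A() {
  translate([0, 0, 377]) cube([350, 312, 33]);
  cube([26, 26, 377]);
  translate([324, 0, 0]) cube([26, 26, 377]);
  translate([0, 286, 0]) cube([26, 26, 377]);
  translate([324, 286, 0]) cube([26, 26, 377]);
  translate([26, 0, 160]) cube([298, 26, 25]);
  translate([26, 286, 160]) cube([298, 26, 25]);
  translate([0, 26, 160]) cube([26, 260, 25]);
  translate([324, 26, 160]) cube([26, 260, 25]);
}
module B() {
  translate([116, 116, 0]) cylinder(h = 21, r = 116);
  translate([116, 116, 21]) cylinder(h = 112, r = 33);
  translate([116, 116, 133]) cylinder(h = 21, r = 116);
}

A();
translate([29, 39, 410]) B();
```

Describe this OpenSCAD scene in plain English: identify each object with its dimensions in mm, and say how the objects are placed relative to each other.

A is a four-legged stool. The seat is 350×312 mm, 33 mm thick, top at z = 410 mm. It stands on four square legs, each 26×26 mm in cross-section, from z = 0 to the seat underside, each flush with a corner of the seat. Four stretchers, 26 mm wide and 25 mm tall, connect adjacent legs with their undersides at z = 160 mm, each running between the inner faces of the legs it joins and aligned with the legs' outer faces on the other axis.

B is a spool: two coaxial disc flanges of radius 116 mm and thickness 21 mm, joined by a core cylinder of radius 33 mm and height 112 mm. The lower flange rests on z = 0 and the three cylinders share a vertical axis.

The spool is on top of the stool.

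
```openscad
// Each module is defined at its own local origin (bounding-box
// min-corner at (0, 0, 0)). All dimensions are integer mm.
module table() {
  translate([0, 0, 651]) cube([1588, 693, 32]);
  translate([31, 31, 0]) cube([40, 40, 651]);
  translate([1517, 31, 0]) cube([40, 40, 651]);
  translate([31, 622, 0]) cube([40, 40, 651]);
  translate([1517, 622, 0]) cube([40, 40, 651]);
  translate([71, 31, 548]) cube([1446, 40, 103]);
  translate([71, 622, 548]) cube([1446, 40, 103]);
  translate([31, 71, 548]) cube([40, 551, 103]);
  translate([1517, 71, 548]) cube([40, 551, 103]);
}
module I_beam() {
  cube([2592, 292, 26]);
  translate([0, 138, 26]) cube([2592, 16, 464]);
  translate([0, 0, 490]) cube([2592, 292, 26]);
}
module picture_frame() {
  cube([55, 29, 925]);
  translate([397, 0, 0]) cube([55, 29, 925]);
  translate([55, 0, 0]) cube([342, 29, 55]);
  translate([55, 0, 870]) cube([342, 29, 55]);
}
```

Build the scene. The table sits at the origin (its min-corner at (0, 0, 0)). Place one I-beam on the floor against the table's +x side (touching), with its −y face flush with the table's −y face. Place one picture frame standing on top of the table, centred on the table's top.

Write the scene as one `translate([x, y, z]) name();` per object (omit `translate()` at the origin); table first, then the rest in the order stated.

table();
translate([1588, 0, 0]) I_beam();
translate([568, 332, 683]) picture_frame();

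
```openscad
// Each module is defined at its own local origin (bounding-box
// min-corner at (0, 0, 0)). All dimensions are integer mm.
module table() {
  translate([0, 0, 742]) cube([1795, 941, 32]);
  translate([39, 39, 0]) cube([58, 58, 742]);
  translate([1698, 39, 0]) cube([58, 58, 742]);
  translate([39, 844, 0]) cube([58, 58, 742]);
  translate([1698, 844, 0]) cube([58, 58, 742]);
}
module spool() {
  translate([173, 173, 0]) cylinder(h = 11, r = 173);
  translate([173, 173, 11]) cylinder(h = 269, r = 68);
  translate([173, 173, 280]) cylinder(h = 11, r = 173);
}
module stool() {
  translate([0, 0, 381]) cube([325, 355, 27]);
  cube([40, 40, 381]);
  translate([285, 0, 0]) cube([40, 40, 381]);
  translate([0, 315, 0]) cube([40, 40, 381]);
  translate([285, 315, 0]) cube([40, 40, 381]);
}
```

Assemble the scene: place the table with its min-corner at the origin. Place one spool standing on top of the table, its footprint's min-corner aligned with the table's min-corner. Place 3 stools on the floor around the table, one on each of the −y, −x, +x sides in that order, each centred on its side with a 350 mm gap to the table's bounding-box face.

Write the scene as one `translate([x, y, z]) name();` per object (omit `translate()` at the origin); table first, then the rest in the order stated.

table();
translate([0, 0, 774]) spool();
translate([735, -705, 0]) stool();
translate([-675, 293, 0]) stool();
translate([2145, 293, 0]) stool();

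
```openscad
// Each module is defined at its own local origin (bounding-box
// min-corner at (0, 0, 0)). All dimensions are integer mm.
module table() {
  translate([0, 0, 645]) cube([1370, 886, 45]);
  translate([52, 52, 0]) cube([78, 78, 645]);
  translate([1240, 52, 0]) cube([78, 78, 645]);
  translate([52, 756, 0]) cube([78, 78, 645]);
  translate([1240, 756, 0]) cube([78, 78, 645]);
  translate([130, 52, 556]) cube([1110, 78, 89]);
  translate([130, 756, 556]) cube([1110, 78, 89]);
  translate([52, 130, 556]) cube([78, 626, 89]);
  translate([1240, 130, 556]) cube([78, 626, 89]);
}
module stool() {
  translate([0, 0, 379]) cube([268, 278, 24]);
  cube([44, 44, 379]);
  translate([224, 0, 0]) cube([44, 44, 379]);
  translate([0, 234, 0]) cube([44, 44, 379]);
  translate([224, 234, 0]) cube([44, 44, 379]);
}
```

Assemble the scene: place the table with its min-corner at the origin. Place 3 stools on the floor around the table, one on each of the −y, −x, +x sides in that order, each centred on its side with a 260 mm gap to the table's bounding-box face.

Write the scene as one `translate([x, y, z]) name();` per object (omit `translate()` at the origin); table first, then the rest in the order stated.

table();
translate([551, -538, 0]) stool();
translate([-528, 304, 0]) stool();
translate([1630, 304, 0]) stool();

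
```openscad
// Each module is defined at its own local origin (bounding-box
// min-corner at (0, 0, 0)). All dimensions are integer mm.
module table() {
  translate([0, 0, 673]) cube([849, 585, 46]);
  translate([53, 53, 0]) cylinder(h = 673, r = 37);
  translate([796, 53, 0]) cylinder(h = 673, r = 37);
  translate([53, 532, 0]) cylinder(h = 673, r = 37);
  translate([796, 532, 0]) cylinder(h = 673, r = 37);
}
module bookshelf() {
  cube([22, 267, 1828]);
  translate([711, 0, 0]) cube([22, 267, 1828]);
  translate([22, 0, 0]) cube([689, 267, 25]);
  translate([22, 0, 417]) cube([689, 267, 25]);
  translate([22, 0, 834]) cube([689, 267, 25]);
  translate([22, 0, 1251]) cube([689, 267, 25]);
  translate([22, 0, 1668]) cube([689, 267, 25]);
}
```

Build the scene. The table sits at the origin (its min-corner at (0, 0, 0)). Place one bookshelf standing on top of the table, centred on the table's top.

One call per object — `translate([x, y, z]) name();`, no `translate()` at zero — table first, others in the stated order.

table();
translate([58, 159, 719]) bookshelf();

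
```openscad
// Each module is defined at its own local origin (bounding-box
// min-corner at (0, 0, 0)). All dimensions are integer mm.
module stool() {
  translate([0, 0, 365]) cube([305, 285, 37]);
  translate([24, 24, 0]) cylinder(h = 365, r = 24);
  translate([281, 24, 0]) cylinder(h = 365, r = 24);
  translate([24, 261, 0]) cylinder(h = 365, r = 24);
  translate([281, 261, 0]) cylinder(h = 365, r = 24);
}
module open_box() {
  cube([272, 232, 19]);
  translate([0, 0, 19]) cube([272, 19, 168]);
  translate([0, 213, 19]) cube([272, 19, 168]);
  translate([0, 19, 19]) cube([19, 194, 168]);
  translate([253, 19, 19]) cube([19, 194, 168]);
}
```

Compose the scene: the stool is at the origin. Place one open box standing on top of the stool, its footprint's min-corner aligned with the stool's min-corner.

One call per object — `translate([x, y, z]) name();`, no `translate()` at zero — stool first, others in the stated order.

stool();
translate([0, 0, 402]) open_box();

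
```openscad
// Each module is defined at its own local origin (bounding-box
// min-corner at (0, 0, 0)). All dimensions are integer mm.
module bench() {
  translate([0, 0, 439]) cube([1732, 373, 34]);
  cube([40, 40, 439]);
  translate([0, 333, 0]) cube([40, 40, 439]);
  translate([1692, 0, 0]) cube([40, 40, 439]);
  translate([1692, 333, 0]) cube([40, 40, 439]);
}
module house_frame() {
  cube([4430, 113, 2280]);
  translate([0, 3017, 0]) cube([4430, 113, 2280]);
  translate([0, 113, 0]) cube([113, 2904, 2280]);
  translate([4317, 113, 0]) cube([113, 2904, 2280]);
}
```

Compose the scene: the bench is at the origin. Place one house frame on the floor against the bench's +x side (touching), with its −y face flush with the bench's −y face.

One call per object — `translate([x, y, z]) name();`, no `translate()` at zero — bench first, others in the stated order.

bench();
translate([1732, 0, 0]) house_frame();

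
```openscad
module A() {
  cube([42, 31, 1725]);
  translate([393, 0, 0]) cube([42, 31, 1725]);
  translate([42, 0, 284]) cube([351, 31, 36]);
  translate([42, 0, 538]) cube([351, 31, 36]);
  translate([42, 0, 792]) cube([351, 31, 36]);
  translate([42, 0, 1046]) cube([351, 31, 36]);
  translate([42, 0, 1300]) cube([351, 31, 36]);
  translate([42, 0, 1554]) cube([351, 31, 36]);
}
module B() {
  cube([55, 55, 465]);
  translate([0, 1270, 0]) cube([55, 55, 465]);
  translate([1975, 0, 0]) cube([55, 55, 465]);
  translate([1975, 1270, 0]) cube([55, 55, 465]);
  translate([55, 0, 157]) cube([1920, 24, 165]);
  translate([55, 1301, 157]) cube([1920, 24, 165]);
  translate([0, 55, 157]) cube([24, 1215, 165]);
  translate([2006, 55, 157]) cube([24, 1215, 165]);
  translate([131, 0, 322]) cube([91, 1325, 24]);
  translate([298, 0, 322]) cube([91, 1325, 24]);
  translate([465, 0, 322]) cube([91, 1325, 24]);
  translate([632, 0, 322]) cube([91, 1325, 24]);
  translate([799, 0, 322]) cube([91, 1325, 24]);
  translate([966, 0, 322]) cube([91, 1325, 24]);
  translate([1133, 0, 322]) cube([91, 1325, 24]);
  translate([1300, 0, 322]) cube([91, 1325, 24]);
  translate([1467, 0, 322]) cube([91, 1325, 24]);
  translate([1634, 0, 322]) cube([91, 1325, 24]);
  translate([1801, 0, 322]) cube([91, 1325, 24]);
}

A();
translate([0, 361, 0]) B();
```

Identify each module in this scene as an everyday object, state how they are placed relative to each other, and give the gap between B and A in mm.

The bed frame's nearest face is 330 mm from the ladder's +y face.

A is a ladder. B is a bed frame. The bed frame is on the floor beside the ladder on its +y side. The gap between the bed frame and the ladder is 330 mm.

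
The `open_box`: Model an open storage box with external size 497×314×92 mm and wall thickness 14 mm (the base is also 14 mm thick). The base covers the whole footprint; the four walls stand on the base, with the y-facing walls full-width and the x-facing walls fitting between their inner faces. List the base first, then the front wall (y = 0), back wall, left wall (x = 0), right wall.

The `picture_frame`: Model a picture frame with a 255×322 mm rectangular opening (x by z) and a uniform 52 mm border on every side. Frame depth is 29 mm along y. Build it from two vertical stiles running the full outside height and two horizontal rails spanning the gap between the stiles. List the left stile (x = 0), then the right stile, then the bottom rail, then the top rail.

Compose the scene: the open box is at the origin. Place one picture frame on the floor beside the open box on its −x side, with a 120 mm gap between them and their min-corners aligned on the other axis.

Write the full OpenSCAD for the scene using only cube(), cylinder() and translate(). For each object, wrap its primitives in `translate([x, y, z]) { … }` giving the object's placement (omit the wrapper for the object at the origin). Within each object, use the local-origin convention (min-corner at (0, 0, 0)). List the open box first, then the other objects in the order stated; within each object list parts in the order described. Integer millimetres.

cube([497, 314, 14]);
translate([0, 0, 14]) cube([497, 14, 78]);
translate([0, 300, 14]) cube([497, 14, 78]);
translate([0, 14, 14]) cube([14, 286, 78]);
translate([483, 14, 14]) cube([14, 286, 78]);
translate([-479, 0, 0]) {
  cube([52, 29, 426]);
  translate([307, 0, 0]) cube([52, 29, 426]);
  translate([52, 0, 0]) cube([255, 29, 52]);
  translate([52, 0, 374]) cube([255, 29, 52]);
}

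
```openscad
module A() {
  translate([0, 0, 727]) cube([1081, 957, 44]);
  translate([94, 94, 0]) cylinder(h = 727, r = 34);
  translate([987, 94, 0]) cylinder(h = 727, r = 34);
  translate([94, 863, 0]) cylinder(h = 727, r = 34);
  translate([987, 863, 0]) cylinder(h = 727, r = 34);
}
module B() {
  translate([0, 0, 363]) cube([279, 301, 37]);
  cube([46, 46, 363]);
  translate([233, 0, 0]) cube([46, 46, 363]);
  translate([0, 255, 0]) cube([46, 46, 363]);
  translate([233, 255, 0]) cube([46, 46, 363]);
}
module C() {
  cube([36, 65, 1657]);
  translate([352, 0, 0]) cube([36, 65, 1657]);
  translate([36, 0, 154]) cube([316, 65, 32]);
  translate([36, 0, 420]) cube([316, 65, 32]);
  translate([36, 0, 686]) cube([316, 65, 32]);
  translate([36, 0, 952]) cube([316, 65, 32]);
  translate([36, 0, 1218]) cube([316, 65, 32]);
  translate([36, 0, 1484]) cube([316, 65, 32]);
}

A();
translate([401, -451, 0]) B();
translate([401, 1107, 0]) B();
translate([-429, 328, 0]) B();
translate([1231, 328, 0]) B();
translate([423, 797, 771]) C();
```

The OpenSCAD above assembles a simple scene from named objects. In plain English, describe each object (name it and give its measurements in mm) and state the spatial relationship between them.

A is a rectangular dining table. The top is 1081×957×44 mm with its upper surface at z = 771 mm. It stands on four round legs of 68 mm diameter, each leg's bounding box inset 60 mm from the nearest pair of top edges, running from the floor to the underside of the top.

B is a four-legged stool. The seat is 279×301 mm, 37 mm thick, top at z = 400 mm. It stands on four square legs, each 46×46 mm in cross-section, from z = 0 to the seat underside, each flush with a corner of the seat.

C is a straight ladder. Two 36×65 mm vertical rails, 1657 mm tall, stand 388 mm apart (outside-to-outside) with their front faces coplanar on the −y side. 6 rungs, each 65 mm deep and 32 mm tall, span between the inner faces of the rails, front faces flush with the rails. The lowest rung's underside is at z = 154 mm and rungs are spaced 266 mm apart (underside to underside).

Four stools sit around the table at the −y, +y, −x, +x sides. The ladder is on top of the table.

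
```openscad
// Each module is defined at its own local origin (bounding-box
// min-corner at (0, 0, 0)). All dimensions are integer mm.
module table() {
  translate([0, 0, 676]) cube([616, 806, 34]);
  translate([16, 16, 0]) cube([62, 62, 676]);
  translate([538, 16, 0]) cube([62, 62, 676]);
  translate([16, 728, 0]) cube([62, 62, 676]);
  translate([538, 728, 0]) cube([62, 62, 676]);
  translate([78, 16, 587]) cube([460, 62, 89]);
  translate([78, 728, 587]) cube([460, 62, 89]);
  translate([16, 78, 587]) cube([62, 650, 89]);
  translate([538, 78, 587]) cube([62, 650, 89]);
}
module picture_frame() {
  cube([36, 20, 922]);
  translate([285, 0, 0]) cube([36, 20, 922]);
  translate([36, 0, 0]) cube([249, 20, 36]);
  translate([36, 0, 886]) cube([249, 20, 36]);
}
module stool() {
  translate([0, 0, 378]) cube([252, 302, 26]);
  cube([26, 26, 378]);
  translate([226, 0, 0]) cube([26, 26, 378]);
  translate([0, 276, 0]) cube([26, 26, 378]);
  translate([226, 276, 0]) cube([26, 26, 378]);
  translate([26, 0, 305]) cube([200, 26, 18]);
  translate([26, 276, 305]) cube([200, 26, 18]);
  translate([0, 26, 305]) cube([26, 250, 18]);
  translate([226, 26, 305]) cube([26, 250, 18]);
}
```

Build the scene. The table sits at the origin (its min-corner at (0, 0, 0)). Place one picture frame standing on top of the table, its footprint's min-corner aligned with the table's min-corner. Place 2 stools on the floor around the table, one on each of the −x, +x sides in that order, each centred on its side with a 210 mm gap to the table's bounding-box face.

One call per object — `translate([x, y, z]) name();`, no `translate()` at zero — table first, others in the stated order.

table();
translate([0, 0, 710]) picture_frame();
translate([-462, 252, 0]) stool();
translate([826, 252, 0]) stool();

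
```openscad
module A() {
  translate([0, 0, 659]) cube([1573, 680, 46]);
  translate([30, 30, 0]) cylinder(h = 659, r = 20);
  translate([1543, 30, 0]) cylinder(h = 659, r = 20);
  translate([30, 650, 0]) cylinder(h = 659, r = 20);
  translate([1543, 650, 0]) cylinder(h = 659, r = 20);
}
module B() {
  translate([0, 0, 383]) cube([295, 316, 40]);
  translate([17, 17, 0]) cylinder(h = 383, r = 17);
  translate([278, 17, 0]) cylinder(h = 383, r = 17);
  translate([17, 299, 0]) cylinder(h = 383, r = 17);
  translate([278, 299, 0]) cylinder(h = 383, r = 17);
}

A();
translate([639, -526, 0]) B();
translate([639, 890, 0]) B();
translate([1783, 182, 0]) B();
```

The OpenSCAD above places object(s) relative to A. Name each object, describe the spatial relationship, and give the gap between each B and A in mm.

A is a table. B is a stool. Three stools sit around the table at the −y, +y, +x sides. The gap between each stool and the table is 210 mm.

Each stool's nearest face is 210 mm from the table's bounding box.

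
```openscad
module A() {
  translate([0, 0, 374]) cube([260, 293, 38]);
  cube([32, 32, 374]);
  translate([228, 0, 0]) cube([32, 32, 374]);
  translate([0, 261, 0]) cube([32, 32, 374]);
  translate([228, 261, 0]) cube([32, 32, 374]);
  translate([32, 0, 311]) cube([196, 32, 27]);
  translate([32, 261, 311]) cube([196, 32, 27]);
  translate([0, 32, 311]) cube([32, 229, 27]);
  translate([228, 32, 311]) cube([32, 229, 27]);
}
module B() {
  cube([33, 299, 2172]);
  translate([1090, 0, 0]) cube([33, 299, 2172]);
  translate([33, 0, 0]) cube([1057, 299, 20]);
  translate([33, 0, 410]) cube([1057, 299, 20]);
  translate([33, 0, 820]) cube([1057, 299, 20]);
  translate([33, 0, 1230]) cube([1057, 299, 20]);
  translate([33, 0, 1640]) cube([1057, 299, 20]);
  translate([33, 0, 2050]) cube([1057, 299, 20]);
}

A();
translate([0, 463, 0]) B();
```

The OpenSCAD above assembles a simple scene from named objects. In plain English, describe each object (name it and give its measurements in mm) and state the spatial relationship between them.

A is a simple wooden stool: a rectangular seat 260 mm (x) by 293 mm (y), 38 mm thick, top face at z = 412 mm, on four square legs, each 32×32 mm in cross-section. The legs rest on z = 0, each flush with a corner of the seat. Four stretchers, 32 mm wide and 27 mm tall, connect adjacent legs with their undersides at z = 311 mm, each running between the inner faces of the legs it joins and aligned with the legs' outer faces on the other axis.

B is an open bookshelf. Two side panels, each 33 mm thick, 299 mm deep and 2172 mm tall, stand 1123 mm apart (outside-to-outside). Between them sit 6 shelves, each 20 mm thick and 299 mm deep, spanning the full gap between the sides. The bottom shelf rests on the floor (its underside at z = 0) and the clear gap between one shelf's top and the next shelf's underside is 390 mm.

The bookshelf is on the floor beside the stool on its +y side.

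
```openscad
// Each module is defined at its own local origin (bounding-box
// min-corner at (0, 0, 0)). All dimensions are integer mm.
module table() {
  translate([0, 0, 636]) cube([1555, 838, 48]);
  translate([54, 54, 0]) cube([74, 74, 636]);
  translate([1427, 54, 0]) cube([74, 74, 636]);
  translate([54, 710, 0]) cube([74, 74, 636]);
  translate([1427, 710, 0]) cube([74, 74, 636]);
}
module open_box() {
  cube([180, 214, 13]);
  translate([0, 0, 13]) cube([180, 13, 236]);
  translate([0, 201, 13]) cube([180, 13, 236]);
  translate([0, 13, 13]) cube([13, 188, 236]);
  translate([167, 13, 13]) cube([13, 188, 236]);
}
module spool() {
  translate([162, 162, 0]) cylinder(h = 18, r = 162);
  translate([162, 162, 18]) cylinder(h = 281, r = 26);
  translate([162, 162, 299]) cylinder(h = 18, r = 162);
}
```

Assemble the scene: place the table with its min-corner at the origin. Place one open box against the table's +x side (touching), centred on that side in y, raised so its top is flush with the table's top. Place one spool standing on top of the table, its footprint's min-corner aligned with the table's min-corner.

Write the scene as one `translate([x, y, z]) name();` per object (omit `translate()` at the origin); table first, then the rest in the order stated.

table();
translate([1555, 312, 435]) open_box();
translate([0, 0, 684]) spool();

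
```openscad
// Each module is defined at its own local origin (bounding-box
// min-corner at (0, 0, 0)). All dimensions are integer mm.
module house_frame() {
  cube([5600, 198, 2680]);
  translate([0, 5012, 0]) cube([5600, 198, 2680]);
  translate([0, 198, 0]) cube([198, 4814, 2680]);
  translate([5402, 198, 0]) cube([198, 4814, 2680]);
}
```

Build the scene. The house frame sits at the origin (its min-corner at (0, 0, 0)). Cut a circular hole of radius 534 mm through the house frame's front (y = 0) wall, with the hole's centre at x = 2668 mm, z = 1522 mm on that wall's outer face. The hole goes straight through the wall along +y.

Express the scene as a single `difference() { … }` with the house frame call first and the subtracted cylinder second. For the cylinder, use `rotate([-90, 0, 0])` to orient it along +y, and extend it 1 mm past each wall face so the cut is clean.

difference() {
  house_frame();
  translate([2668, -1, 1522]) rotate([-90, 0, 0]) cylinder(h = 200, r = 534);
}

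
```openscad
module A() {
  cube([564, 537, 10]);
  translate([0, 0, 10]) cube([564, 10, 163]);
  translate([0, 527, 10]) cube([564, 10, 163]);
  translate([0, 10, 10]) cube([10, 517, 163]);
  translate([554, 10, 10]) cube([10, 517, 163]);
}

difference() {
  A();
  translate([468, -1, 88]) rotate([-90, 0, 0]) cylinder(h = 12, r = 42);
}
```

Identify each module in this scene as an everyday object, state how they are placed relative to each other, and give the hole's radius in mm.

The subtracted cylinder has r = 42 mm.

A is an open box. The open box has a circular hole through its front wall. The hole's radius is 42 mm.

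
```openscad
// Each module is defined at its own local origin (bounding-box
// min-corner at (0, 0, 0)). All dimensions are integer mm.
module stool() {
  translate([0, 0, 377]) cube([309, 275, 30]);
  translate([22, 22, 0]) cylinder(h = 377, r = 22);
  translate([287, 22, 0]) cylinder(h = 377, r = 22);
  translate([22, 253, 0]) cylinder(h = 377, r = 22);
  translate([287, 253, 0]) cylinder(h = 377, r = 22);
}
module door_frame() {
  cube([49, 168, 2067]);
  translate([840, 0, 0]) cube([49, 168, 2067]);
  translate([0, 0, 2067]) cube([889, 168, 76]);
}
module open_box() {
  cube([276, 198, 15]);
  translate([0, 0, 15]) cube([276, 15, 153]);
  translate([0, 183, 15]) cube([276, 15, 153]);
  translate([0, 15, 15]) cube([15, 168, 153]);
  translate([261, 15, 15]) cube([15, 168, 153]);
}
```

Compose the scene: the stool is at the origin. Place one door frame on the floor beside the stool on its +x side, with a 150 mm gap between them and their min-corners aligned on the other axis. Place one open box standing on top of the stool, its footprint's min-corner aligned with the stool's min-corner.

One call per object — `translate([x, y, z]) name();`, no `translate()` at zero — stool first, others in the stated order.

stool();
translate([459, 0, 0]) door_frame();
translate([0, 0, 407]) open_box();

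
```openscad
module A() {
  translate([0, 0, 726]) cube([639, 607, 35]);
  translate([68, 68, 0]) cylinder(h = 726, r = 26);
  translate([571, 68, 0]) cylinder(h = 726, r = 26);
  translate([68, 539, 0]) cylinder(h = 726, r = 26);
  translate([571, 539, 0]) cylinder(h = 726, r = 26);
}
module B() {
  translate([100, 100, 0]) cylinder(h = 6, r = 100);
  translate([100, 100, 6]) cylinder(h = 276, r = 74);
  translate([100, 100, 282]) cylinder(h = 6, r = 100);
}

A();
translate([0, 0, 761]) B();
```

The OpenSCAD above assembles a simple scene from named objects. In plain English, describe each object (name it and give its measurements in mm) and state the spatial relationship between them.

A is a rectangular dining table. The top is 639×607×35 mm with its upper surface at z = 761 mm. It stands on four round legs of 52 mm diameter, each leg's bounding box inset 42 mm from the nearest pair of top edges, running from the floor to the underside of the top.

B is a spool: two coaxial disc flanges of radius 100 mm and thickness 6 mm, joined by a core cylinder of radius 74 mm and height 276 mm. The lower flange rests on z = 0 and the three cylinders share a vertical axis.

The spool is on top of the table.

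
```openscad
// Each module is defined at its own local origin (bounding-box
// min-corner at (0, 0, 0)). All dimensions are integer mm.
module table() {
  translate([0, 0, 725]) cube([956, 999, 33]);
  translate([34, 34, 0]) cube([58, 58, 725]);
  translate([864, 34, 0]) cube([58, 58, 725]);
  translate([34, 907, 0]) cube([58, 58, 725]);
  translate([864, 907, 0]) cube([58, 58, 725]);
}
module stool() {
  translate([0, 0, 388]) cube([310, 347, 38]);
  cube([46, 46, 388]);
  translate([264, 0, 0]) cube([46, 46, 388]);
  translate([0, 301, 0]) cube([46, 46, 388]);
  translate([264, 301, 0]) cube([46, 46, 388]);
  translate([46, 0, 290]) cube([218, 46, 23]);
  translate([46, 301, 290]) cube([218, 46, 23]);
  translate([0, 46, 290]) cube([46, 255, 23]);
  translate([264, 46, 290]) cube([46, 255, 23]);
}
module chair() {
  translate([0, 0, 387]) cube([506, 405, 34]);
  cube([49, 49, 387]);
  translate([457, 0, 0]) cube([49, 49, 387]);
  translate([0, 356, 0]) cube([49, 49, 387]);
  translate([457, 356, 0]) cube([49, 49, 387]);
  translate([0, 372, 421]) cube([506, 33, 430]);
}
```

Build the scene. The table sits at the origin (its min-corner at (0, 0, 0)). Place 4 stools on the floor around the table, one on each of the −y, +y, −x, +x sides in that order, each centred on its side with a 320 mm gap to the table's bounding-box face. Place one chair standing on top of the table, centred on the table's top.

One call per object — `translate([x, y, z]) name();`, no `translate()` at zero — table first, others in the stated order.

table();
translate([323, -667, 0]) stool();
translate([323, 1319, 0]) stool();
translate([-630, 326, 0]) stool();
translate([1276, 326, 0]) stool();
translate([225, 297, 758]) chair();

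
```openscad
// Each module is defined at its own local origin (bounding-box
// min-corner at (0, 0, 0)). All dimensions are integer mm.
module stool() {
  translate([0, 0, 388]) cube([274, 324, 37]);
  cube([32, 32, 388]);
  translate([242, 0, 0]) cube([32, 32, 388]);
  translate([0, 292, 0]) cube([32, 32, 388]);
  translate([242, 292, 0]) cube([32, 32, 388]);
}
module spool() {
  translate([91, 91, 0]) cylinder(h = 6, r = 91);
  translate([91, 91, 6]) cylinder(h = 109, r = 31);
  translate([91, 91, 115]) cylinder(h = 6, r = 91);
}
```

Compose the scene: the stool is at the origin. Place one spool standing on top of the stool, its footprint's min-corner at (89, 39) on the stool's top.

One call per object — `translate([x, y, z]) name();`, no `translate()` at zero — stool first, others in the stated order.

stool();
translate([89, 39, 425]) spool();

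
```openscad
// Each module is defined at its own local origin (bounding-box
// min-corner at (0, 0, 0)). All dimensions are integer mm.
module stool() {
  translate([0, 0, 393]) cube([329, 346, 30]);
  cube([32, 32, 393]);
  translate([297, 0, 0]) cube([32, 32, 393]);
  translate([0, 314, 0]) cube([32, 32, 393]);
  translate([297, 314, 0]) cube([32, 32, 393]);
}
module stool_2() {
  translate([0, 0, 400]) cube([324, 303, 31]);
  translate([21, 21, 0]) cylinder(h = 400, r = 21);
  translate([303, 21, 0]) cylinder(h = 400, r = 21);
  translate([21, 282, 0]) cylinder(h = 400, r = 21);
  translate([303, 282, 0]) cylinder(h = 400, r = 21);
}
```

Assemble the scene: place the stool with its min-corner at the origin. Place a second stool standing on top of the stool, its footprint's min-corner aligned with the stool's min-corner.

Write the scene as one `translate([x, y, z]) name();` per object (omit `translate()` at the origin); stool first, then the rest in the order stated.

stool();
translate([0, 0, 423]) stool_2();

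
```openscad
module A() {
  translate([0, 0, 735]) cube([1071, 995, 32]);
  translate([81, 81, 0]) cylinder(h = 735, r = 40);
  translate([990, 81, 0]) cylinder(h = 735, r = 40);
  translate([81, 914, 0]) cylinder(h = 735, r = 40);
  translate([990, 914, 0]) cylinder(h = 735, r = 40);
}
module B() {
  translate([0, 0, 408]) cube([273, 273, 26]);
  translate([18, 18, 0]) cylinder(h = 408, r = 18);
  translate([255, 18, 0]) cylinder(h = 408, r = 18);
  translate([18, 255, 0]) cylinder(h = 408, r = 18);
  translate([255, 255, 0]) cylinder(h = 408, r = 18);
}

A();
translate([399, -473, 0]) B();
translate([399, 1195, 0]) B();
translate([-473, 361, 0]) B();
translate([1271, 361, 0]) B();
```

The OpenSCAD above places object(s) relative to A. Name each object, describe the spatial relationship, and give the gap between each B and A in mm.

Each stool's nearest face is 200 mm from the table's bounding box.

A is a table. B is a stool. Four stools sit around the table at the −y, +y, −x, +x sides. The gap between each stool and the table is 200 mm.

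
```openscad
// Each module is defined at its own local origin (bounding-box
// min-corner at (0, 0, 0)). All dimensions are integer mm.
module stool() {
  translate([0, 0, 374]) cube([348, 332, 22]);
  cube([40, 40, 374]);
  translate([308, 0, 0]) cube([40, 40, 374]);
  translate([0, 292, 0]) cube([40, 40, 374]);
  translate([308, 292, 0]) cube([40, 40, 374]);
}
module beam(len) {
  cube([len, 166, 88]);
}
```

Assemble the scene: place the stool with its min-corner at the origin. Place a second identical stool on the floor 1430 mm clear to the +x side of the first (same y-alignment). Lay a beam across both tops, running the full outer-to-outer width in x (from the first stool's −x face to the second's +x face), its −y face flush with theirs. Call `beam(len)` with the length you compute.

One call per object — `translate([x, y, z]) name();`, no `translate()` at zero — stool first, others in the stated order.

stool();
translate([1778, 0, 0]) stool();
translate([0, 0, 396]) beam(2126);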